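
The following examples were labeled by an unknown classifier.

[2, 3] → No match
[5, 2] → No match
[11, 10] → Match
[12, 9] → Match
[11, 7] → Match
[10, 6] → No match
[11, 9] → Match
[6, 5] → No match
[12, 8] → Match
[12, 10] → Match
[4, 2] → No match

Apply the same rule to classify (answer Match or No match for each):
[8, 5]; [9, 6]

The simplest hypothesis consistent with all the labels is: sum ≥ 18.
No match: [8, 5], since 8+5 = 13.
No match: [9, 6], since 9+6 = 15.

No match, No match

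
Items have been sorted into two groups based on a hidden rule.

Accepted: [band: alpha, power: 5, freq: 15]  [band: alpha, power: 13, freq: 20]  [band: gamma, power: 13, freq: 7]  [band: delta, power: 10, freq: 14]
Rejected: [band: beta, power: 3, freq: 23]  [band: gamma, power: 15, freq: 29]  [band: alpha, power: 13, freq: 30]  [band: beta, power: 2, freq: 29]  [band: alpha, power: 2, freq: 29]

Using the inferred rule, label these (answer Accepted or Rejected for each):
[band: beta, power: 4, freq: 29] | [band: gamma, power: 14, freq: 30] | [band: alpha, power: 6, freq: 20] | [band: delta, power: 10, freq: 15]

Rejected, Rejected, Accepted, Accepted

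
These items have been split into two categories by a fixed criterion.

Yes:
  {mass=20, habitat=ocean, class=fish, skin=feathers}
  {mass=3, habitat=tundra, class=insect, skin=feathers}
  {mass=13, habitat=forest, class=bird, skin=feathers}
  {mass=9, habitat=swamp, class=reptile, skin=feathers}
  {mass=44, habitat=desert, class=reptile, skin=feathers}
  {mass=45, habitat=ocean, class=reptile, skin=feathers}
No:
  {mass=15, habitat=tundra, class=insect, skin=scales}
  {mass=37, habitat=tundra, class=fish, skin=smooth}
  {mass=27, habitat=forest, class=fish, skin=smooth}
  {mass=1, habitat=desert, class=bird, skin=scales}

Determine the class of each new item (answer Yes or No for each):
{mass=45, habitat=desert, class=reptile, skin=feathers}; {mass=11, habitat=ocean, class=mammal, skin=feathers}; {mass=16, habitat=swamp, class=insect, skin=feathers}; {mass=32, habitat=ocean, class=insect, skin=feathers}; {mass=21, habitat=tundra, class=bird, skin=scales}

Yes, Yes, Yes, Yes, No

The rule appears to be: skin is feathers.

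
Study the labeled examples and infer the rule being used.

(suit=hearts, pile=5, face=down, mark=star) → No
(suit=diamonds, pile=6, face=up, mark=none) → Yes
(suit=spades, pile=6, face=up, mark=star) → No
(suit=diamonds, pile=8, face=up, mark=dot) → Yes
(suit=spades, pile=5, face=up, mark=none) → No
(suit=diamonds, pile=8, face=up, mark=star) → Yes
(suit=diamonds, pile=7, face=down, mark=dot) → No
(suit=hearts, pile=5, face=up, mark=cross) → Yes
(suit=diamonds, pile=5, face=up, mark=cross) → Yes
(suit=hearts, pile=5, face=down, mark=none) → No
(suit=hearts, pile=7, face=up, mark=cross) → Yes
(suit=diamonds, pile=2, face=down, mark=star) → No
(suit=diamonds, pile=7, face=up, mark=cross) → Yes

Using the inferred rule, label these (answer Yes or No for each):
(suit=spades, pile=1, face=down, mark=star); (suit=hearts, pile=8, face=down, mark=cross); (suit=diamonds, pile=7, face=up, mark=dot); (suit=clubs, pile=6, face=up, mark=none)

No, No, Yes, Yes

A rule that fits every label: suit is not spades AND face is up — true of each 'Yes' example, false of each 'No' one.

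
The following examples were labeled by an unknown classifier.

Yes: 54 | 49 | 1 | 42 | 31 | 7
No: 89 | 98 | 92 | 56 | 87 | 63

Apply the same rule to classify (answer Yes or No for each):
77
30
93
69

No, Yes, No, No

The common property of the 'Yes' items is: at most 54. No 'No' item has it.
77 → 77 > 54 → No.
30 → 30 ≤ 54 → Yes.
93 → 93 > 54 → No.
69 → 69 > 54 → No.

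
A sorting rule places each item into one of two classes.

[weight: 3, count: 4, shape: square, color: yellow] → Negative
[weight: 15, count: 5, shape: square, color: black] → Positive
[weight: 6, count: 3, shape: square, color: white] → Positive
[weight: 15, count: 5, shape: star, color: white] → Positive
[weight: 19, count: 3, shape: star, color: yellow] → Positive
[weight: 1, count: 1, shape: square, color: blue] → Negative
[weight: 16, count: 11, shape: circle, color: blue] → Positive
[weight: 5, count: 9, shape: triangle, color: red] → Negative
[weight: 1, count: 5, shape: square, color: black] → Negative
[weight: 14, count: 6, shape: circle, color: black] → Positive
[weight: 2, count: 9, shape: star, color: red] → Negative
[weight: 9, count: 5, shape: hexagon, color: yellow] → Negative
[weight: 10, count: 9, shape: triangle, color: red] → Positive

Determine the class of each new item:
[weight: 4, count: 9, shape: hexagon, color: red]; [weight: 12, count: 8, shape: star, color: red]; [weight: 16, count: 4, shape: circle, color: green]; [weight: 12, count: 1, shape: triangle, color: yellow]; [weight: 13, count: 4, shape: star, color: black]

Negative, Positive, Positive, Positive, Positive

Rule: color is white OR weight ≥ 10. This holds for each 'Positive' example and fails for each 'Negative' one.
[weight: 4, count: 9, shape: hexagon, color: red] — color is red, weight = 4, hence Negative. [weight: 12, count: 8, shape: star, color: red] — color is red, weight = 12, hence Positive. [weight: 16, count: 4, shape: circle, color: green] — color is green, weight = 16, hence Positive. [weight: 12, count: 1, shape: triangle, color: yellow] — color is yellow, weight = 12, hence Positive. [weight: 13, count: 4, shape: star, color: black] — color is black, weight = 13, hence Positive.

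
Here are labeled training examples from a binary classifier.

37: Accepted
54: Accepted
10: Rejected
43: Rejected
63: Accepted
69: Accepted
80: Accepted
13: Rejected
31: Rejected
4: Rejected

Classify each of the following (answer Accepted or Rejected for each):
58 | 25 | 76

Accepted, Rejected, Accepted

All 'Accepted' examples share one property — digit sum ≥ 8 — and every 'Rejected' example lacks it.
58 — digit sum 5+8 = 13, hence Accepted. 25 — digit sum 2+5 = 7, hence Rejected. 76 — digit sum 7+6 = 13, hence Accepted.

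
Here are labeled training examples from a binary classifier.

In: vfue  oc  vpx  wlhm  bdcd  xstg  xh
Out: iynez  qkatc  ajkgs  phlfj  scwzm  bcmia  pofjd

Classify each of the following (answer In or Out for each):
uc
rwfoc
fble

In, Out, In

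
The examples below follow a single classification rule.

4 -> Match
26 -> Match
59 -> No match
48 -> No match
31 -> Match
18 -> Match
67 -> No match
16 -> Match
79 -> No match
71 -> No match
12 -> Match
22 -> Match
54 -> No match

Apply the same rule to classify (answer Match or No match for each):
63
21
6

No match, Match, Match

The classifier is using: at most 31.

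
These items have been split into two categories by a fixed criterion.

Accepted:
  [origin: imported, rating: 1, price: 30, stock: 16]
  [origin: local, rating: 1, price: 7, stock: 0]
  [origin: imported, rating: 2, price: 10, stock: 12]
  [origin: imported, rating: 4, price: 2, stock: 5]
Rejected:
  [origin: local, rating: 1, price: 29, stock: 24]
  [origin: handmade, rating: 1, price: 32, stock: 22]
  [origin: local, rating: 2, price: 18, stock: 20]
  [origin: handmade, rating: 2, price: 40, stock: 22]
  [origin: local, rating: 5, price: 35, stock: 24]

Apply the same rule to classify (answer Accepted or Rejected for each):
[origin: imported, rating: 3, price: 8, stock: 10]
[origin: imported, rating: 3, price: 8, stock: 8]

Accepted, Accepted

The distinguishing property — stock ≤ 16 — holds for all the 'Accepted' cases and none of the 'Rejected' cases.
[origin: imported, rating: 3, price: 8, stock: 10] — stock = 10, hence Accepted. [origin: imported, rating: 3, price: 8, stock: 8] — stock = 8, hence Accepted.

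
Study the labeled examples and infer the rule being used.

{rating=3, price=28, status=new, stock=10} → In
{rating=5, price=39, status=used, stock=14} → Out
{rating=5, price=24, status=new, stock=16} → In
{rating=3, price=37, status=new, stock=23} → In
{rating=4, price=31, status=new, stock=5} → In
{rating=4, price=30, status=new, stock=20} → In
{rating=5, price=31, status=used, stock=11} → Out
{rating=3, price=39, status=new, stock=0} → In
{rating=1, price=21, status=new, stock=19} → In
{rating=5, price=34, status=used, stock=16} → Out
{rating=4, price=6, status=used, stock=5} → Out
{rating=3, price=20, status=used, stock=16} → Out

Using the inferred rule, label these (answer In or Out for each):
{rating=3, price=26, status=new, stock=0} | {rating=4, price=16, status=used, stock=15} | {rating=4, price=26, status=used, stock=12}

In, Out, Out

The rule appears to be: status is new.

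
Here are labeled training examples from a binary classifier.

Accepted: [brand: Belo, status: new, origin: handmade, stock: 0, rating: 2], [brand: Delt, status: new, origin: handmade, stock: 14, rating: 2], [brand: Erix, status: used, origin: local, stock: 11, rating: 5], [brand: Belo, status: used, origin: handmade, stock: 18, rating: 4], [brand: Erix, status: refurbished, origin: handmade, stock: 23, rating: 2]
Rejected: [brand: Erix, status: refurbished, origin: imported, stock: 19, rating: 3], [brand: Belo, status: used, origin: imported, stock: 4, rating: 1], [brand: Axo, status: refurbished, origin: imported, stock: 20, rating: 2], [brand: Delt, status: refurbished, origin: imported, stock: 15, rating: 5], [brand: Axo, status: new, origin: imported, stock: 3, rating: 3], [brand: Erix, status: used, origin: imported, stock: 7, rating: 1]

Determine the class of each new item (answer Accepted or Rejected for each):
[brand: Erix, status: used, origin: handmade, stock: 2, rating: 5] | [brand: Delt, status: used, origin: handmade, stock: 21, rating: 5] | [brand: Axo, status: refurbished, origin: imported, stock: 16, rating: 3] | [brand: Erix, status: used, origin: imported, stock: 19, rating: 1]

Accepted, Accepted, Rejected, Rejected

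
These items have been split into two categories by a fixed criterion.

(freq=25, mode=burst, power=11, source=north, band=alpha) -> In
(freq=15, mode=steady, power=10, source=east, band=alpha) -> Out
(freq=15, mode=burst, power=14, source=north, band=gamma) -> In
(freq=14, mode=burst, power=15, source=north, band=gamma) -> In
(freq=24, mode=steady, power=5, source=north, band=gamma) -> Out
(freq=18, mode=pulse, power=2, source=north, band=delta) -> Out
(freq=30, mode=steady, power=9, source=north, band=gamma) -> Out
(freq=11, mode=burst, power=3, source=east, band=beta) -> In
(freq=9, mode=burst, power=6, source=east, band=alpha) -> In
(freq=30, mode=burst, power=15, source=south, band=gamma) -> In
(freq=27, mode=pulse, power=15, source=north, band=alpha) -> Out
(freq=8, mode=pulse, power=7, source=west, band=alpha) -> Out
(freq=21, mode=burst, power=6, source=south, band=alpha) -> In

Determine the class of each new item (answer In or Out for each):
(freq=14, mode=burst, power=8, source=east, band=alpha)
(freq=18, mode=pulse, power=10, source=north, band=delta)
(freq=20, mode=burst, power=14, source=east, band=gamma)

All 'In' examples share one property — mode is burst — and every 'Out' example lacks it.
(freq=14, mode=burst, power=8, source=east, band=alpha): mode is burst — matches, so In. (freq=18, mode=pulse, power=10, source=north, band=delta): mode is pulse — lacks this property, so Out. (freq=20, mode=burst, power=14, source=east, band=gamma): mode is burst — matches, so In.

In, Out, In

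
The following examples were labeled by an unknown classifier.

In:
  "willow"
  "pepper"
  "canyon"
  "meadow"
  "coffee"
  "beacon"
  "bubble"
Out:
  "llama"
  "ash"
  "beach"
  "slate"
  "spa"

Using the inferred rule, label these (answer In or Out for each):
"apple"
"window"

Out, In

All 'In' examples share one property — even length — and every 'Out' example lacks it.
Out: "apple", since length 5. In: "window", since length 6.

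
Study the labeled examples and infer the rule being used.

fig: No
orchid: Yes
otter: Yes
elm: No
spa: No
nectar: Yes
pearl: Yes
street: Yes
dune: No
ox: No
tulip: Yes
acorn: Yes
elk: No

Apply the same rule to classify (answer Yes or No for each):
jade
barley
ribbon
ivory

One predicate separates the groups cleanly: length ≥ 5.
jade: No (length 4).
barley: Yes (length 6).
ribbon: Yes (length 6).
ivory: Yes (length 5).

No, Yes, Yes, Yes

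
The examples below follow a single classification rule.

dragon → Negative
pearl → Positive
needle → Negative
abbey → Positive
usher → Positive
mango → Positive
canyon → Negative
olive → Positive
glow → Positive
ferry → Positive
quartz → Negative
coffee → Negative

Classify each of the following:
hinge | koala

Positive, Positive

Every 'Positive' example satisfies: length ≤ 5. None of the 'Negative' examples do.
Positive: hinge, since length 5. Positive: koala, since length 5.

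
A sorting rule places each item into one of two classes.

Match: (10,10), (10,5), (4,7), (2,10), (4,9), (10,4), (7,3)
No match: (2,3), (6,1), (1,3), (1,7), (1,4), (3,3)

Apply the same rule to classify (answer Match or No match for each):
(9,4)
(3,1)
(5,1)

Match, No match, No match

The distinguishing property — sum ≥ 10 — holds for all the 'Match' cases and none of the 'No match' cases.
(9,4): 9+4 = 13, fits → Match. (3,1): 3+1 = 4, doesn't match → No match. (5,1): 5+1 = 6, doesn't match → No match.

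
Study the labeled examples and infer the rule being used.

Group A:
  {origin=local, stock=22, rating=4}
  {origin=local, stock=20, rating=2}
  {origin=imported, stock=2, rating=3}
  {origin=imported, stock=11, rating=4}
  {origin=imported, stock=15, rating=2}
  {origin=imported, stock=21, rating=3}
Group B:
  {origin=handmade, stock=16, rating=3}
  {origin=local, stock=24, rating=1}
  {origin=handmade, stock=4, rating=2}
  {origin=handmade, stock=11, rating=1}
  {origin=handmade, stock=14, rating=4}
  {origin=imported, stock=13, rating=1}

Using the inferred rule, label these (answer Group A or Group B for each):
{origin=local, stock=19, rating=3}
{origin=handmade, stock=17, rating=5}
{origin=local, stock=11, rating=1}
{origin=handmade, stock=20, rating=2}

A rule that fits every label: origin is not handmade AND rating ≥ 2 — true of each 'Group A' example, false of each 'Group B' one.
{origin=local, stock=19, rating=3} — origin is local, rating = 3, hence Group A.
{origin=handmade, stock=17, rating=5} — origin is handmade, rating = 5, hence Group B.
{origin=local, stock=11, rating=1} — origin is local, rating = 1, hence Group B.
{origin=handmade, stock=20, rating=2} — origin is handmade, rating = 2, hence Group B.

Group A, Group B, Group B, Group B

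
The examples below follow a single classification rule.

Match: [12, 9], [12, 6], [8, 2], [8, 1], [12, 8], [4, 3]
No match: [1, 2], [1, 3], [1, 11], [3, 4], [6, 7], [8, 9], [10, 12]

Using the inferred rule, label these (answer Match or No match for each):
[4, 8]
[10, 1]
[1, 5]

The classifier is using: first > second.
[4, 8] → 4 < 8 → No match. [10, 1] → 10 > 1 → Match. [1, 5] → 1 < 5 → No match.

No match, Match, No match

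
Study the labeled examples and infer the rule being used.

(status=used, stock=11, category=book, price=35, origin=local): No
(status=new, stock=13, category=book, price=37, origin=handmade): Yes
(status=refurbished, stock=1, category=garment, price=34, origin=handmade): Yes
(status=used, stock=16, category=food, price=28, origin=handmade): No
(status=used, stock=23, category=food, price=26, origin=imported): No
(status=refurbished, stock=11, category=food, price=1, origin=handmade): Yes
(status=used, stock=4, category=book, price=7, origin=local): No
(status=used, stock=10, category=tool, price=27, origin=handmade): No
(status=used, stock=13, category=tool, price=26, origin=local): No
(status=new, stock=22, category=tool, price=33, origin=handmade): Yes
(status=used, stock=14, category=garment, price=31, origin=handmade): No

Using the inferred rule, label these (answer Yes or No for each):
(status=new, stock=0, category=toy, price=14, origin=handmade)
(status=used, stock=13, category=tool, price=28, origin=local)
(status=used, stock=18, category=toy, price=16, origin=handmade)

Yes, No, No

The common property of the 'Yes' items is: status is not used. No 'No' item has it.
(status=new, stock=0, category=toy, price=14, origin=handmade) → status is new → Yes.
(status=used, stock=13, category=tool, price=28, origin=local) → status is used → No.
(status=used, stock=18, category=toy, price=16, origin=handmade) → status is used → No.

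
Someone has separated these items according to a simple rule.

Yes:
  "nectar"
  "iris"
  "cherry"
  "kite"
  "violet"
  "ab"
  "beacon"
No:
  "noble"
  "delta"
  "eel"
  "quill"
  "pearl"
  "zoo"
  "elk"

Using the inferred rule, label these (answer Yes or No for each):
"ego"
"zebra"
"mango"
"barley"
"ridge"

Looking at the examples, the only property every 'Yes' case has and every 'No' case lacks is: even length.
"ego": length 3 — doesn't qualify, so No. "zebra": length 5 — doesn't qualify, so No. "mango": length 5 — doesn't qualify, so No. "barley": length 6 — passes, so Yes. "ridge": length 5 — doesn't qualify, so No.

No, No, No, Yes, No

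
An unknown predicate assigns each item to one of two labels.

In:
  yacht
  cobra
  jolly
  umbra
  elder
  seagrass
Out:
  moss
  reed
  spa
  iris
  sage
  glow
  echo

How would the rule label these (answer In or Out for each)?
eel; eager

Out, In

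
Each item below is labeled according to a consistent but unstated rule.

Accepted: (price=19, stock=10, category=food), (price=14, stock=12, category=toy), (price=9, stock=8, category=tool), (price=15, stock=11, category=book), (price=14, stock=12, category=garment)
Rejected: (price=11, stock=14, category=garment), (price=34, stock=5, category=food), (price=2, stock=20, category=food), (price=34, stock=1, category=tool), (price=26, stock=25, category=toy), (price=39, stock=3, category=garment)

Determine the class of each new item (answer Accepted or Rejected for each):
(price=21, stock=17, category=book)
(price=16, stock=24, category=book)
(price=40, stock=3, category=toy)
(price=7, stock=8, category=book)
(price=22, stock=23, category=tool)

Rejected, Rejected, Rejected, Accepted, Rejected

The simplest hypothesis consistent with all the labels is: stock ≥ 8 AND stock ≤ 12.
(price=21, stock=17, category=book): stock = 17 — lacks this property, so Rejected.
(price=16, stock=24, category=book): stock = 24 — lacks this property, so Rejected.
(price=40, stock=3, category=toy): stock = 3 — lacks this property, so Rejected.
(price=7, stock=8, category=book): stock = 8 — matches, so Accepted.
(price=22, stock=23, category=tool): stock = 23 — lacks this property, so Rejected.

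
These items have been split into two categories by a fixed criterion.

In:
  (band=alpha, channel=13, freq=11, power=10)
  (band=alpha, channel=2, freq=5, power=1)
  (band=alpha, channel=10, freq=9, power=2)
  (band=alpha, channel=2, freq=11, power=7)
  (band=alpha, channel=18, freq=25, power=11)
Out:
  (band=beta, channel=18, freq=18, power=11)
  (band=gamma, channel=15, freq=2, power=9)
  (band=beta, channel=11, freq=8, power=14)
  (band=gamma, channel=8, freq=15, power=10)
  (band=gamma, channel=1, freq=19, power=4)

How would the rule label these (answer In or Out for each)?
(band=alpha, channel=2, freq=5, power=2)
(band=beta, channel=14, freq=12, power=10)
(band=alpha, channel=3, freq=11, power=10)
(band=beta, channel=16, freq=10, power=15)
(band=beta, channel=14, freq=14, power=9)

The classifier is using: band is alpha.

In, Out, In, Out, Out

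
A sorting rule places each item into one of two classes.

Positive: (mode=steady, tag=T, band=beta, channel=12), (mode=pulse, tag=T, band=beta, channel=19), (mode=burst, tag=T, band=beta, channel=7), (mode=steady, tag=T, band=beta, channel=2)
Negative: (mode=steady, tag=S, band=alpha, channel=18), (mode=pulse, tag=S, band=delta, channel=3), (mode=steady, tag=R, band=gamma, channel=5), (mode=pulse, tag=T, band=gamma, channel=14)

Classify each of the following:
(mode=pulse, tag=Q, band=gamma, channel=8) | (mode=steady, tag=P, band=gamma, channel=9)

Negative, Negative

The rule appears to be: band is beta.
(mode=pulse, tag=Q, band=gamma, channel=8): Negative (band is gamma). (mode=steady, tag=P, band=gamma, channel=9): Negative (band is gamma).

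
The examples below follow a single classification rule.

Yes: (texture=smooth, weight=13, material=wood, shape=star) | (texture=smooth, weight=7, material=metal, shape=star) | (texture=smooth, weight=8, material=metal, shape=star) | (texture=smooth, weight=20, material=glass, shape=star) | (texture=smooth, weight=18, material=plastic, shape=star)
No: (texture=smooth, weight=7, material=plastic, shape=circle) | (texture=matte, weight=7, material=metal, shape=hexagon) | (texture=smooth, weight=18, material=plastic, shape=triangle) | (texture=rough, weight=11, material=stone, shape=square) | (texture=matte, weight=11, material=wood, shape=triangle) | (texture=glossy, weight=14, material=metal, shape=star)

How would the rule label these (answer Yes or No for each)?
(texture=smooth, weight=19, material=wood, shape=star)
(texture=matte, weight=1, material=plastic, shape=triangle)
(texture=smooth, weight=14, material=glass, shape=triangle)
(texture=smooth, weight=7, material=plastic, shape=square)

Every 'Yes' example satisfies: texture is smooth AND shape is star. None of the 'No' examples do.
(texture=smooth, weight=19, material=wood, shape=star): texture is smooth, shape is star, qualifies → Yes. (texture=matte, weight=1, material=plastic, shape=triangle): texture is matte, shape is triangle, does not pass → No. (texture=smooth, weight=14, material=glass, shape=triangle): texture is smooth, shape is triangle, does not pass → No. (texture=smooth, weight=7, material=plastic, shape=square): texture is smooth, shape is square, does not pass → No.

Yes, No, No, No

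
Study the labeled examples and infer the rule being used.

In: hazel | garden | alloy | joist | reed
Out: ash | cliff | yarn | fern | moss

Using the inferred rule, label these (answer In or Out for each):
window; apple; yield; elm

In, In, In, Out

'In' ⟺ has ≥ 2 vowels.
window: 2 vowels — has this property, so In.
apple: 2 vowels — has this property, so In.
yield: 2 vowels — has this property, so In.
elm: 1 vowel — doesn't match, so Out.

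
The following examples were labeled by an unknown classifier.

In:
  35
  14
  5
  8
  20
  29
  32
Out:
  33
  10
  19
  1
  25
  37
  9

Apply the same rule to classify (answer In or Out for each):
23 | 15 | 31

In, Out, Out

The rule appears to be: ≡ 2 (mod 3).
23: In (23 mod 3 = 2).
15: Out (15 mod 3 = 0).
31: Out (31 mod 3 = 1).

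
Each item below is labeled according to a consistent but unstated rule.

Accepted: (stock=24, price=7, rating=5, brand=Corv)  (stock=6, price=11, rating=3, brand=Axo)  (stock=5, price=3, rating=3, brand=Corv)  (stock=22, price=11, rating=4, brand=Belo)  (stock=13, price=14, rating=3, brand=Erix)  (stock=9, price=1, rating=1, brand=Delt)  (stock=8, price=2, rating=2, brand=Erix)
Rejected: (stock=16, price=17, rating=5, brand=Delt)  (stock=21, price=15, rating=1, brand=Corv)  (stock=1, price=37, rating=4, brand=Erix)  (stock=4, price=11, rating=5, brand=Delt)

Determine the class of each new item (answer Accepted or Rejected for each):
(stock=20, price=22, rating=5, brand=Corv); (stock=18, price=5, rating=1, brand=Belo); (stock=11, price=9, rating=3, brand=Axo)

Rejected, Accepted, Accepted

All 'Accepted' examples share one property — price ≤ 14 AND stock ≥ 5 — and every 'Rejected' example lacks it.
(stock=20, price=22, rating=5, brand=Corv): price = 22, stock = 20 — doesn't qualify, so Rejected. (stock=18, price=5, rating=1, brand=Belo): price = 5, stock = 18 — satisfies this, so Accepted. (stock=11, price=9, rating=3, brand=Axo): price = 9, stock = 11 — satisfies this, so Accepted.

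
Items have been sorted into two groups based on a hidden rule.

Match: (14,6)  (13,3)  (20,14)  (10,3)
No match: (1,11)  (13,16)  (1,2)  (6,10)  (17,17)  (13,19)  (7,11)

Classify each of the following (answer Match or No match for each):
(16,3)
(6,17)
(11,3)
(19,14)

Match, No match, Match, Match

The distinguishing property — first > second — holds for all the 'Match' cases and none of the 'No match' cases.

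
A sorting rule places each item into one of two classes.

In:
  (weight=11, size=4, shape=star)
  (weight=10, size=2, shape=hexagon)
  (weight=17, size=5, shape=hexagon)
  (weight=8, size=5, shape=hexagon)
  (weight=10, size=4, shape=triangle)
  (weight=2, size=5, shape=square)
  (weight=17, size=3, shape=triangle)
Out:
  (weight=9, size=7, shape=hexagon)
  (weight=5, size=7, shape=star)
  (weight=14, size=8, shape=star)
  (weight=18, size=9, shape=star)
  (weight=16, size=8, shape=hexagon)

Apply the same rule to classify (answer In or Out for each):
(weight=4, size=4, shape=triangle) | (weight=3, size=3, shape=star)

The common property of the 'In' items is: size ≤ 5. No 'Out' item has it.
(weight=4, size=4, shape=triangle) — size = 4, hence In. (weight=3, size=3, shape=star) — size = 3, hence In.

In, In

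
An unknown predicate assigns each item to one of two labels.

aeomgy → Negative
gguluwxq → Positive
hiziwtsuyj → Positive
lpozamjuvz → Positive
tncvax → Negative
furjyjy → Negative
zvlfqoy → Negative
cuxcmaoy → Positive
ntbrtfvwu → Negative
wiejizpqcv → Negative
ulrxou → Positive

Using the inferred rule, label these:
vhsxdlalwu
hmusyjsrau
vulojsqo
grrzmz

The pattern is that an item is 'Positive' exactly when: even length AND contains 'u'.
Positive: vhsxdlalwu, since length 10, has 'u'. Positive: hmusyjsrau, since length 10, has 'u'. Positive: vulojsqo, since length 8, has 'u'. Negative: grrzmz, since length 6, no 'u'.

Positive, Positive, Positive, Negative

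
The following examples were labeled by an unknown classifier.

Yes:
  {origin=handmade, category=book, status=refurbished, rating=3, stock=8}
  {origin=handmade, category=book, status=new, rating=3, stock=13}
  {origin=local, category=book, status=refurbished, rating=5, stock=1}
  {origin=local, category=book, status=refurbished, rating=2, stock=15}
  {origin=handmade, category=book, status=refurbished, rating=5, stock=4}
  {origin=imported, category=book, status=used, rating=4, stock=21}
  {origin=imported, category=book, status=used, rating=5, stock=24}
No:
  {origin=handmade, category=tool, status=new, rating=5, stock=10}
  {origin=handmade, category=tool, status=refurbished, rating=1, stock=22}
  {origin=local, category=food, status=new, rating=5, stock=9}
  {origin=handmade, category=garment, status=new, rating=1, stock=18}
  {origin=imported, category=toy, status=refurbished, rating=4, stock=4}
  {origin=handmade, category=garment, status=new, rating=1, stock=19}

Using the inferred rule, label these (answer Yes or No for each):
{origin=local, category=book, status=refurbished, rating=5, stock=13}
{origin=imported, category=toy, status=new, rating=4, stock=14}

Yes, No

'Yes' ⟺ category is book.
{origin=local, category=book, status=refurbished, rating=5, stock=13}: category is book, has this property → Yes.
{origin=imported, category=toy, status=new, rating=4, stock=14}: category is toy, doesn't qualify → No.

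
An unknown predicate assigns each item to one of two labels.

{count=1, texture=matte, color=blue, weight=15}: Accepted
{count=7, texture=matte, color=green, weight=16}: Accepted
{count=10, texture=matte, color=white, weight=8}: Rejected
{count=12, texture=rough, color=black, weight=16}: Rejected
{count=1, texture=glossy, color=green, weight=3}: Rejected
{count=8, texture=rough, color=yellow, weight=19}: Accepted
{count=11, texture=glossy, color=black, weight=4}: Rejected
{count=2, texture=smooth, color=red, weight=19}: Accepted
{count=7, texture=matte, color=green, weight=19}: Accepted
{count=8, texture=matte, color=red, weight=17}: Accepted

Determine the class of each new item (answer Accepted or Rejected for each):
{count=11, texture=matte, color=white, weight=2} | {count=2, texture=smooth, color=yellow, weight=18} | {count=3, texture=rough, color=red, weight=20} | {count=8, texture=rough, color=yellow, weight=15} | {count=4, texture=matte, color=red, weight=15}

'Accepted' ⟺ count ≤ 8 AND weight ≥ 4.
Rejected: {count=11, texture=matte, color=white, weight=2}, since count = 11, weight = 2.
Accepted: {count=2, texture=smooth, color=yellow, weight=18}, since count = 2, weight = 18.
Accepted: {count=3, texture=rough, color=red, weight=20}, since count = 3, weight = 20.
Accepted: {count=8, texture=rough, color=yellow, weight=15}, since count = 8, weight = 15.
Accepted: {count=4, texture=matte, color=red, weight=15}, since count = 4, weight = 15.

Rejected, Accepted, Accepted, Accepted, Accepted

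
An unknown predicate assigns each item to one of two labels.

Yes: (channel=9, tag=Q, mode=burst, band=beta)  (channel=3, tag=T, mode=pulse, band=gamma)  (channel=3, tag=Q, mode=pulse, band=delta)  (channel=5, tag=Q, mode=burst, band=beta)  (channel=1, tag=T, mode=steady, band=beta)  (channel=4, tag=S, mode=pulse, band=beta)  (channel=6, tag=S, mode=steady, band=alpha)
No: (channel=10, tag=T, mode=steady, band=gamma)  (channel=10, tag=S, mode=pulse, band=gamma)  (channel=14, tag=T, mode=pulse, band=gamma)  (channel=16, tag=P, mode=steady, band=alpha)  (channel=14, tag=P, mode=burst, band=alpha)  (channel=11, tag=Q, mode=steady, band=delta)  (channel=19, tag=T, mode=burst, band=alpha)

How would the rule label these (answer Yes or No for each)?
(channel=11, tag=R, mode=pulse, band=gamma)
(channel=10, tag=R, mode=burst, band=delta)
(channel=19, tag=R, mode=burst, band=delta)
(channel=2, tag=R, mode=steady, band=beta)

The simplest hypothesis consistent with all the labels is: channel ≤ 9.

No, No, No, Yes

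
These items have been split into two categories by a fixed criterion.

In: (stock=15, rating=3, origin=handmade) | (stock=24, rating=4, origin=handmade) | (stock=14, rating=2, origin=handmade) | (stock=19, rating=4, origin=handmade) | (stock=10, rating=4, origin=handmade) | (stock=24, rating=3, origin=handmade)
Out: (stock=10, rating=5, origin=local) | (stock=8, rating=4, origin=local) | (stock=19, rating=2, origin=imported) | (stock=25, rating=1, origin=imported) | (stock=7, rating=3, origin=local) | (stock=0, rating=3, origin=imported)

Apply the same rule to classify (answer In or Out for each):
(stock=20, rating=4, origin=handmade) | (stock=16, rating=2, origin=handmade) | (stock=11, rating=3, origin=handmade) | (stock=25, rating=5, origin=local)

The common property of the 'In' items is: origin is handmade. No 'Out' item has it.

In, In, In, Out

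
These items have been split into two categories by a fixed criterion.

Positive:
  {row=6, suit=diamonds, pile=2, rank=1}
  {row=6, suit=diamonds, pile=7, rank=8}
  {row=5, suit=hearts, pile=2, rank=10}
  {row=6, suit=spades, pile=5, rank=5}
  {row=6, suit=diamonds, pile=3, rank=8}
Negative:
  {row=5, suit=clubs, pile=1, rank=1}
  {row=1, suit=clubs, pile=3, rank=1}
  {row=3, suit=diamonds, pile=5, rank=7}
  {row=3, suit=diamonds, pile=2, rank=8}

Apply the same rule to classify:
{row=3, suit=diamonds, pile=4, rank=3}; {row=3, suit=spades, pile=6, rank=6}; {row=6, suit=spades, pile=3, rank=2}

The pattern is that an item is 'Positive' exactly when: pile ≥ 2 AND row ≥ 5.
{row=3, suit=diamonds, pile=4, rank=3}: pile = 4, row = 3 — fails the rule, so Negative.
{row=3, suit=spades, pile=6, rank=6}: pile = 6, row = 3 — fails the rule, so Negative.
{row=6, suit=spades, pile=3, rank=2}: pile = 3, row = 6 — satisfies this, so Positive.

Negative, Negative, Positive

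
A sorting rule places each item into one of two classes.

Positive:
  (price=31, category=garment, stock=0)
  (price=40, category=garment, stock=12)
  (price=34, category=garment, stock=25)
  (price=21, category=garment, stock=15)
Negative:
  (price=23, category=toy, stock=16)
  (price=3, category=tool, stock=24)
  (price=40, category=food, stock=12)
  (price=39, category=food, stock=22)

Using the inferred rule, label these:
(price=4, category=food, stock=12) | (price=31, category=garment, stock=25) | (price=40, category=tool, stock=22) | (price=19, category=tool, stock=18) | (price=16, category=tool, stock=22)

Negative, Positive, Negative, Negative, Negative

The classifier is using: category is garment.
(price=4, category=food, stock=12): category is food, does not pass → Negative. (price=31, category=garment, stock=25): category is garment, qualifies → Positive. (price=40, category=tool, stock=22): category is tool, does not pass → Negative. (price=19, category=tool, stock=18): category is tool, does not pass → Negative. (price=16, category=tool, stock=22): category is tool, does not pass → Negative.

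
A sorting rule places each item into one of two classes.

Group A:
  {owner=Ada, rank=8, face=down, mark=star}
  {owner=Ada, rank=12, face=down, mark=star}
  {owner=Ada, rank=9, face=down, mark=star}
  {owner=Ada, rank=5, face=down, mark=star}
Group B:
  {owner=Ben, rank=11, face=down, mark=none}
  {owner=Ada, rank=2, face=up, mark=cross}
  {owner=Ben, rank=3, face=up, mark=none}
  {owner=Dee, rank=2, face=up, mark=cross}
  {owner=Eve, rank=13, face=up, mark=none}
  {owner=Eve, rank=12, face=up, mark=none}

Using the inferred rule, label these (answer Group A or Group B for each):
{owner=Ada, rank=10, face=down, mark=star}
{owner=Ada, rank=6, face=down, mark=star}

Looking at the examples, the only property every 'Group A' case has and every 'Group B' case lacks is: mark is star.

Group A, Group A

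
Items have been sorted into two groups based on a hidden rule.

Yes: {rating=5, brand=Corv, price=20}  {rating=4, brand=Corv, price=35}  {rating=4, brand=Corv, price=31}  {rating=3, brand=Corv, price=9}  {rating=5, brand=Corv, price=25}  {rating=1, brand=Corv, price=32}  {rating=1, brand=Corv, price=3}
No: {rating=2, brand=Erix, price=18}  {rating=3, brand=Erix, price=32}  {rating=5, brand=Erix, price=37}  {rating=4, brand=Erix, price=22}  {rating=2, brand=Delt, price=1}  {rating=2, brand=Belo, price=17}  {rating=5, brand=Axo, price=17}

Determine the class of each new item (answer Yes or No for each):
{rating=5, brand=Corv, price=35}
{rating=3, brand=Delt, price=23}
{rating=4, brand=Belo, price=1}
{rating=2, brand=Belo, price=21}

Yes, No, No, No

A rule that fits every label: brand is Corv — true of each 'Yes' example, false of each 'No' one.
{rating=5, brand=Corv, price=35} → brand is Corv → Yes.
{rating=3, brand=Delt, price=23} → brand is Delt → No.
{rating=4, brand=Belo, price=1} → brand is Belo → No.
{rating=2, brand=Belo, price=21} → brand is Belo → No.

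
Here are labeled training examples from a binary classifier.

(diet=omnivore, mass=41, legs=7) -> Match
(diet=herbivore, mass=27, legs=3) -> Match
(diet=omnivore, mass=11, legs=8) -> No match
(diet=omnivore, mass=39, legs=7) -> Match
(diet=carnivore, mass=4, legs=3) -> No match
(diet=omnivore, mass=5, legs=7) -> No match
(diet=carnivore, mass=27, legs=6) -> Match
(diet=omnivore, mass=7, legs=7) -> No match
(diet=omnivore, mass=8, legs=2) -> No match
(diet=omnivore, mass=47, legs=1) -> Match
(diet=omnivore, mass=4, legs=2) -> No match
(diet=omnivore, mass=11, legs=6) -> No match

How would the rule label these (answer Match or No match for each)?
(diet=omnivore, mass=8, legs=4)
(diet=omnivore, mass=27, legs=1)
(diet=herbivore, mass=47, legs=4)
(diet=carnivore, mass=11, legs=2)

Every 'Match' example satisfies: mass ≥ 27. None of the 'No match' examples do.
No match: (diet=omnivore, mass=8, legs=4), since mass = 8. Match: (diet=omnivore, mass=27, legs=1), since mass = 27. Match: (diet=herbivore, mass=47, legs=4), since mass = 47. No match: (diet=carnivore, mass=11, legs=2), since mass = 11.

No match, Match, Match, No match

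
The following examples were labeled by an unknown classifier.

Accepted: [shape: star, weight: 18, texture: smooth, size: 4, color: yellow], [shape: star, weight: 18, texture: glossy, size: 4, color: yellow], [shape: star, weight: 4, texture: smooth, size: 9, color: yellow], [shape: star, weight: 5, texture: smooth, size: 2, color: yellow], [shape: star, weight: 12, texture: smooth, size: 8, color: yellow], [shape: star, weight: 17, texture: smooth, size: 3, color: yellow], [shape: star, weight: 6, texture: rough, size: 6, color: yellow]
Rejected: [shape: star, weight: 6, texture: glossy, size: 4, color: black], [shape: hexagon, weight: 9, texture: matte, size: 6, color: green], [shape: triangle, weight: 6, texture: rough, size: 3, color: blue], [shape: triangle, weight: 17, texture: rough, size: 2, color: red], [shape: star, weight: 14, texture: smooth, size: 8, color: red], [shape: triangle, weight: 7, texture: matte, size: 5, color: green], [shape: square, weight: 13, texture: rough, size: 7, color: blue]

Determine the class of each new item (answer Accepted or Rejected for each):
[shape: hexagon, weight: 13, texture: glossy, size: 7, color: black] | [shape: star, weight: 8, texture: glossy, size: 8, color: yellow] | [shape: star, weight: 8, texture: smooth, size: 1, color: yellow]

Rule: color is yellow. This holds for each 'Accepted' example and fails for each 'Rejected' one.
[shape: hexagon, weight: 13, texture: glossy, size: 7, color: black]: color is black, fails the rule → Rejected. [shape: star, weight: 8, texture: glossy, size: 8, color: yellow]: color is yellow, matches → Accepted. [shape: star, weight: 8, texture: smooth, size: 1, color: yellow]: color is yellow, matches → Accepted.

Rejected, Accepted, Accepted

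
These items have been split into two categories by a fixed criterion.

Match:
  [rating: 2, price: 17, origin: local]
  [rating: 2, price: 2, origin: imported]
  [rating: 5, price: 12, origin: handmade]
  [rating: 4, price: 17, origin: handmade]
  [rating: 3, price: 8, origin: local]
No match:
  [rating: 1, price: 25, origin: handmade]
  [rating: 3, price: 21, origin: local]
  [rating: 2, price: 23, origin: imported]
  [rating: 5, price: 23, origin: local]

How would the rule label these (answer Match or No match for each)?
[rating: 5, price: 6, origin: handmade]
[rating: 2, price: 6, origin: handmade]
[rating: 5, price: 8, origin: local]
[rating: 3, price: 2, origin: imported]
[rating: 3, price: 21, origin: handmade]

Match, Match, Match, Match, No match

The distinguishing property — price ≤ 17 — holds for all the 'Match' cases and none of the 'No match' cases.
[rating: 5, price: 6, origin: handmade]: Match (price = 6). [rating: 2, price: 6, origin: handmade]: Match (price = 6). [rating: 5, price: 8, origin: local]: Match (price = 8). [rating: 3, price: 2, origin: imported]: Match (price = 2). [rating: 3, price: 21, origin: handmade]: No match (price = 21).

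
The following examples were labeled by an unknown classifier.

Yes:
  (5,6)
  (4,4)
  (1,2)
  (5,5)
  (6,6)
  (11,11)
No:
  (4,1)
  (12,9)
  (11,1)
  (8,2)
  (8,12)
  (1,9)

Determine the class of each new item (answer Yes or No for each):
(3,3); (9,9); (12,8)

Yes, Yes, No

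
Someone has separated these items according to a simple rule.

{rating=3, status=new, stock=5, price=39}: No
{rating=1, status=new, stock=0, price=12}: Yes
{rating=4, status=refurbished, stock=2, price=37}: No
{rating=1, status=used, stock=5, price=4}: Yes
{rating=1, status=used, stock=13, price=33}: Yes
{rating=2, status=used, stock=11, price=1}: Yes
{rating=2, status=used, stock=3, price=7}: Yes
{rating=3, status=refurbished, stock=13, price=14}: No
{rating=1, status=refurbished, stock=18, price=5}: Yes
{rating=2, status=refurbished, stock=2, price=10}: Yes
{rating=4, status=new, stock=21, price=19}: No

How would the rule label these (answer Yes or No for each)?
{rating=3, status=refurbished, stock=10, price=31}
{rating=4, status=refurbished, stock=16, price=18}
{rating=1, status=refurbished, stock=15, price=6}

No, No, Yes

One predicate separates the groups cleanly: rating ≤ 2.
No: {rating=3, status=refurbished, stock=10, price=31}, since rating = 3. No: {rating=4, status=refurbished, stock=16, price=18}, since rating = 4. Yes: {rating=1, status=refurbished, stock=15, price=6}, since rating = 1.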